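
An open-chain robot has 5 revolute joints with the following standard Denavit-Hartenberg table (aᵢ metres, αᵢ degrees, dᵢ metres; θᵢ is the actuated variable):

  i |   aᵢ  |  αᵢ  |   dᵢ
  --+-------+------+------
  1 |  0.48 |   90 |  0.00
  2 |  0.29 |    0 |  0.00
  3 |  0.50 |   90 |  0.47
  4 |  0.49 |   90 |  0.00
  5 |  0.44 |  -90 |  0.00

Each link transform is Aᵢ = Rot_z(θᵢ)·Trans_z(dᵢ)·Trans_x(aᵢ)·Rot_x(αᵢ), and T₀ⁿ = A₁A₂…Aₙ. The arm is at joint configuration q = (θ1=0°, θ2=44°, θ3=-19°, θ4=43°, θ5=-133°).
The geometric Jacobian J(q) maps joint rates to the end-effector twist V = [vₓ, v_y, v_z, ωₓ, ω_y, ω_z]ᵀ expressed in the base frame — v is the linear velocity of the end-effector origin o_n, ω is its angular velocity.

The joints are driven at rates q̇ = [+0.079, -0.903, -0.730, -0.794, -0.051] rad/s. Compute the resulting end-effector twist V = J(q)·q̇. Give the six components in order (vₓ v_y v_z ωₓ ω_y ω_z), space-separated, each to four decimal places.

o_n = [1.1317, -0.5995, 0.7631]
J₁: ẑ×o_n = [0.5995, 1.1317, -0.0000], ω = ẑ
J2: z=[0.0000, -1.0000, 0.0000] o=[0.4800, 0.0000, 0.0000] → [-0.7631, 0.0000, 0.6517, 0.0000, -1.0000, 0.0000]
J3: z=[0.0000, -1.0000, 0.0000] o=[0.6886, 0.0000, 0.2015] → [-0.5617, 0.0000, 0.4430, 0.0000, -1.0000, 0.0000]
J4: z=[0.4226, -0.0000, -0.9063] o=[1.1418, -0.4700, 0.4128] → [-0.1174, -0.1389, -0.0547, 0.4226, -0.0000, -0.9063]
J5: z=[0.6181, 0.7314, 0.2882] o=[1.4665, -0.8042, 0.5642] → [0.0865, -0.2195, 0.3714, 0.6181, 0.7314, 0.2882]
V = J·q̇ = [1.2353, 0.2109, -0.8873, -0.3671, 1.5957, 0.7839]

1.2353 0.2109 -0.8873 -0.3671 1.5957 0.7839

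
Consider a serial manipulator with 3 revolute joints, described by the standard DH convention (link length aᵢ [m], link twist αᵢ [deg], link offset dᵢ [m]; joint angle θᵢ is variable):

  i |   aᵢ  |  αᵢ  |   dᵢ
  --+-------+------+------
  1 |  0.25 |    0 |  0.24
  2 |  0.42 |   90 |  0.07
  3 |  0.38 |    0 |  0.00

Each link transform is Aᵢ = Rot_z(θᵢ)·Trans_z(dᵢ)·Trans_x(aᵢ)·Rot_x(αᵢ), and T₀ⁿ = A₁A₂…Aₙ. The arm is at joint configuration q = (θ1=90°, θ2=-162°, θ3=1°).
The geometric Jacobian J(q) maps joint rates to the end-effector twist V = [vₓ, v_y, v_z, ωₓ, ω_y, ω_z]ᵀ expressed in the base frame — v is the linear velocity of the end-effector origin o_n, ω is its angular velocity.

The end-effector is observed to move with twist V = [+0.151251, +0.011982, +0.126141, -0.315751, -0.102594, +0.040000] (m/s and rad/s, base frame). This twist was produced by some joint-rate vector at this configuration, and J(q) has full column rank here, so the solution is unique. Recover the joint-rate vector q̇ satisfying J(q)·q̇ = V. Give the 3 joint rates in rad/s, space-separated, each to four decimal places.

-0.4860 0.5260 0.3320

o_n = [0.2472, -0.5108, 0.3166]
J₁: ẑ×o_n = [0.5108, 0.2472, -0.0000], ω = ẑ
J2: z=[0.0000, 0.0000, 1.0000] o=[0.0000, 0.2500, 0.2400] → [0.7608, 0.2472, -0.0000, 0.0000, 0.0000, 1.0000]
J3: z=[-0.9511, -0.3090, 0.0000] o=[0.1298, -0.1494, 0.3100] → [-0.0020, 0.0063, 0.3799, -0.9511, -0.3090, 0.0000]
q̇ = J⁺·V = [-0.4860, 0.5260, 0.3320]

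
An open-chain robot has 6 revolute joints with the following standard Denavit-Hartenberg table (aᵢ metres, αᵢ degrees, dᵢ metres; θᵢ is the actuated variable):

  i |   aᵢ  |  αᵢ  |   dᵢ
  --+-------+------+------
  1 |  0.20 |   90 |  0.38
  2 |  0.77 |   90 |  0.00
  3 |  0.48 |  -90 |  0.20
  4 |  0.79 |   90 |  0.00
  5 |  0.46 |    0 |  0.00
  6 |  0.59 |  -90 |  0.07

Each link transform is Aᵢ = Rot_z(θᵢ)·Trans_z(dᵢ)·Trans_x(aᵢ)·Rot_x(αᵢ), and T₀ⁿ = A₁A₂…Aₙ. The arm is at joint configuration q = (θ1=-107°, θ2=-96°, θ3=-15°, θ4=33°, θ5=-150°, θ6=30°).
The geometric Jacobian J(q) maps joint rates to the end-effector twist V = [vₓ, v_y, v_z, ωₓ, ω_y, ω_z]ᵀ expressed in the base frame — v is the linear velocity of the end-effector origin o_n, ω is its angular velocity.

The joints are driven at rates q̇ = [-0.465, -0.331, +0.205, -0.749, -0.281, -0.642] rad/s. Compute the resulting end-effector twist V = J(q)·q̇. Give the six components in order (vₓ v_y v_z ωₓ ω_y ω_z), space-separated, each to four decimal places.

-0.3904 0.4657 0.3077 0.6977 -0.8794 0.1512

o_n = [0.8695, -0.1342, -0.7491]
J₁: ẑ×o_n = [0.1342, 0.8695, -0.0000], ω = ẑ
J2: z=[-0.9563, 0.2924, 0.0000] o=[-0.0585, -0.1913, 0.3800] → [-0.3301, -1.0798, -0.3259, -0.9563, 0.2924, 0.0000]
J3: z=[0.2908, 0.9511, 0.1045] o=[-0.0349, -0.1143, -0.3858] → [-0.3435, 0.2002, -0.8660, 0.2908, 0.9511, 0.1045]
J4: z=[-0.9158, 0.3083, -0.2574] o=[0.1562, 0.0859, -0.8260] → [-0.0330, -0.1132, -0.0183, -0.9158, 0.3083, -0.2574]
J5: z=[0.3947, 0.8090, -0.4355] o=[0.2146, -0.3094, -1.5074] → [0.6898, -0.5846, -0.4607, 0.3947, 0.8090, -0.4355]
J6: z=[0.3947, 0.8090, -0.4355] o=[0.3958, -0.1810, -1.1046] → [0.3080, -0.3467, -0.3648, 0.3947, 0.8090, -0.4355]
V = J·q̇ = [-0.3904, 0.4657, 0.3077, 0.6977, -0.8794, 0.1512]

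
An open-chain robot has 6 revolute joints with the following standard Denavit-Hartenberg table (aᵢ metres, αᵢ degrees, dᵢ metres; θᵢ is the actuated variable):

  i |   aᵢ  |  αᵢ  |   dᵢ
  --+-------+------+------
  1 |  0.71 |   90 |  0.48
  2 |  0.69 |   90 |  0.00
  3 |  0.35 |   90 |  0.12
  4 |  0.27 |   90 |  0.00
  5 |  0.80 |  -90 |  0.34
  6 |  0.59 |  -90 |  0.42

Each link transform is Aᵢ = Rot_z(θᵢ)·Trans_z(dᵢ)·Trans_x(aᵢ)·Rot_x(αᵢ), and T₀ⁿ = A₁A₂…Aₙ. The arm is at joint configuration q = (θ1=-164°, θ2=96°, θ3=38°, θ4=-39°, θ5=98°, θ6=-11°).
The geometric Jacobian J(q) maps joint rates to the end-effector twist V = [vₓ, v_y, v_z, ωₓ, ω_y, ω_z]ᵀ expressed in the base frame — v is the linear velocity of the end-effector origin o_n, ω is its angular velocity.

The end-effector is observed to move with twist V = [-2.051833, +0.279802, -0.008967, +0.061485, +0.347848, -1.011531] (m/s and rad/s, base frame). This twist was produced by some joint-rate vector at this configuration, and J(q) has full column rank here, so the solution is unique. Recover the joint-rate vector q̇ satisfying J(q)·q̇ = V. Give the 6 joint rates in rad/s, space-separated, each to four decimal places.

-0.9070 -0.2730 0.9380 -0.6490 0.6720 -0.9320

o_n = [-0.2122, -1.2589, 1.8100]
J₁: ẑ×o_n = [1.2589, -0.2122, 0.0000], ω = ẑ
J2: z=[-0.2756, 0.9613, 0.0000] o=[-0.6825, -0.1957, 0.4800] → [1.2785, 0.3666, -0.1590, -0.2756, 0.9613, 0.0000]
J3: z=[-0.9560, -0.2741, 0.1045] o=[-0.6132, -0.1758, 1.1662] → [-0.0633, 0.6573, 1.1454, -0.9560, -0.2741, 0.1045]
J4: z=[0.2791, -0.7397, 0.6123] o=[-0.7596, 0.0064, 1.4531] → [0.5107, 0.2355, 0.0518, 0.2791, -0.7397, 0.6123]
J5: z=[0.7999, -0.1737, -0.5744] o=[-0.6161, 0.1819, 1.5997] → [-0.8642, -0.4002, -1.0824, 0.7999, -0.1737, -0.5744]
J6: z=[-0.5649, -0.5408, -0.6232] o=[-0.1822, -0.5356, 1.8290] → [-0.4405, 0.0079, 0.3924, -0.5649, -0.5408, -0.6232]
q̇ = J⁺·V = [-0.9070, -0.2730, 0.9380, -0.6490, 0.6720, -0.9320]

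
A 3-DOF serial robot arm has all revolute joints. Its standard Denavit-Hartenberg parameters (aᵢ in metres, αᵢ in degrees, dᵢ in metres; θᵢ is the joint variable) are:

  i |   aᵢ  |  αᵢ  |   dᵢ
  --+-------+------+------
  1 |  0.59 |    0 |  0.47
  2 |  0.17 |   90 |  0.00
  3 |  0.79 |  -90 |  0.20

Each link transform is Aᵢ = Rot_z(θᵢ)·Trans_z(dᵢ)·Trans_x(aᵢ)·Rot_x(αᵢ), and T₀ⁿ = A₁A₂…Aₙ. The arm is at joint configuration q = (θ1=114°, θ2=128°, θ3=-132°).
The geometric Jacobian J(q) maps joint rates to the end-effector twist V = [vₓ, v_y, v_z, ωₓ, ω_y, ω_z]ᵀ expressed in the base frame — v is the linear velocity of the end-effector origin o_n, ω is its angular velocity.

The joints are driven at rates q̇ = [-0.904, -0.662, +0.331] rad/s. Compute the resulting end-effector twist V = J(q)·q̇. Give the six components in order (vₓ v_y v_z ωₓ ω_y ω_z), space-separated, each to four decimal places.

o_n = [-0.2482, 0.9495, -0.1171]
J₁: ẑ×o_n = [-0.9495, -0.2482, 0.0000], ω = ẑ
J2: z=[0.0000, 0.0000, 1.0000] o=[-0.2400, 0.5390, 0.4700] → [-0.4105, -0.0082, 0.0000, 0.0000, 0.0000, 1.0000]
J3: z=[-0.8829, 0.4695, 0.0000] o=[-0.3198, 0.3889, 0.4700] → [-0.2756, -0.5184, -0.5286, -0.8829, 0.4695, 0.0000]
V = J·q̇ = [1.0389, 0.0582, -0.1750, -0.2923, 0.1554, -1.5660]

1.0389 0.0582 -0.1750 -0.2923 0.1554 -1.5660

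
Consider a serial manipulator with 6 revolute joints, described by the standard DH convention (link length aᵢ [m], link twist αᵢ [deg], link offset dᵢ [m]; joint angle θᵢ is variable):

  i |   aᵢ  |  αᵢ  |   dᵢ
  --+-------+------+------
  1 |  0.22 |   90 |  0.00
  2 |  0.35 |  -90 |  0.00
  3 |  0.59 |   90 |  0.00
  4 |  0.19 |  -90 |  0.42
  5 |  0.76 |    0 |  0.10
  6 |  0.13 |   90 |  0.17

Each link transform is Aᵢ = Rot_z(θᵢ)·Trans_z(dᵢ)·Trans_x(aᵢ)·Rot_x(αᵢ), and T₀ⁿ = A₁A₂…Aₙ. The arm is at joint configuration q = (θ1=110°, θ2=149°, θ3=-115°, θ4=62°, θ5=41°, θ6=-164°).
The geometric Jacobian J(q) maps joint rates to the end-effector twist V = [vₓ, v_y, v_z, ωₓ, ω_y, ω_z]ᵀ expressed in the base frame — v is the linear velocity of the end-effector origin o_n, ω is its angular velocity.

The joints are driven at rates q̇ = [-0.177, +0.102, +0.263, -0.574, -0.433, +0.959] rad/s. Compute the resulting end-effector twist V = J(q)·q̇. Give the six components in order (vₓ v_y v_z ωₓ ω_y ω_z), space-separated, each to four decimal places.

0.3531 0.2821 -0.3782 0.2282 -0.8500 -0.2451

o_n = [0.6299, 0.0254, -0.6142]
J₁: ẑ×o_n = [-0.0254, 0.6299, 0.0000], ω = ẑ
J2: z=[0.9397, 0.3420, 0.0000] o=[-0.0752, 0.2067, 0.0000] → [-0.2101, 0.5772, -0.4115, 0.9397, 0.3420, 0.0000]
J3: z=[0.1762, -0.4840, -0.8572] o=[0.0274, -0.0752, 0.1803] → [0.4708, -0.3765, 0.3093, 0.1762, -0.4840, -0.8572]
J4: z=[-0.6628, 0.5855, -0.4668] o=[0.4567, 0.3085, 0.0518] → [-0.5221, -0.5223, 0.0863, -0.6628, 0.5855, -0.4668]
J5: z=[-0.5599, -0.8015, -0.2102] o=[0.2728, 0.5313, -0.3074] → [0.1396, -0.2468, 0.5693, -0.5599, -0.8015, -0.2102]
J6: z=[-0.5599, -0.8015, -0.2102] o=[0.8325, 0.0892, -0.5884] → [0.0073, 0.0282, -0.1267, -0.5599, -0.8015, -0.2102]
V = J·q̇ = [0.3531, 0.2821, -0.3782, 0.2282, -0.8500, -0.2451]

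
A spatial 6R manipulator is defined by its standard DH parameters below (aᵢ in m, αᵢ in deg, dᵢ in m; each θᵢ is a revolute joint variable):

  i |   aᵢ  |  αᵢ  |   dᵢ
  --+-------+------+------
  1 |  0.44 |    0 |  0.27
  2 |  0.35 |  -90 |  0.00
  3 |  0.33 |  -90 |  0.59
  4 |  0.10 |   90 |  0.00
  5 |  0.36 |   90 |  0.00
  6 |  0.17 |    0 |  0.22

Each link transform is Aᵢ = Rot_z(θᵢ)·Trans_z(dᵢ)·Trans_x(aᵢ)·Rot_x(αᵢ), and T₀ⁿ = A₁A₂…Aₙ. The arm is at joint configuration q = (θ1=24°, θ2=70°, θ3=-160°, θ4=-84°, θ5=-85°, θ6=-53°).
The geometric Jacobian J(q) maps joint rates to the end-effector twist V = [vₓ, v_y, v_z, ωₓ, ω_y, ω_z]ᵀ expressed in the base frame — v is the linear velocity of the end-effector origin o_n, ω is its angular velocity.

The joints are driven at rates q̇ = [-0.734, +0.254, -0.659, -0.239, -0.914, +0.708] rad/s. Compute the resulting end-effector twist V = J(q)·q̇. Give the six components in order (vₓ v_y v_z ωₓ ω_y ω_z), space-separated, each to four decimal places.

0.3657 0.2678 -0.3598 1.5144 -0.7840 -0.4769

o_n = [-0.0772, -0.0984, -0.0246]
J₁: ẑ×o_n = [0.0984, -0.0772, 0.0000], ω = ẑ
J2: z=[0.0000, 0.0000, 1.0000] o=[0.4020, 0.1790, 0.2700] → [0.2774, -0.4792, 0.0000, 0.0000, 0.0000, 1.0000]
J3: z=[-0.9976, -0.0698, 0.0000] o=[0.3775, 0.5281, 0.2700] → [0.0205, -0.2938, 0.5933, -0.9976, -0.0698, 0.0000]
J4: z=[-0.0239, 0.3412, 0.9397] o=[-0.1894, 0.1776, 0.3829] → [0.1204, 0.0957, -0.0317, -0.0239, 0.3412, 0.9397]
J5: z=[-0.1695, 0.9250, -0.3401] o=[-0.2879, 0.1609, 0.3864] → [-0.4684, -0.1413, -0.1509, -0.1695, 0.9250, -0.3401]
J6: z=[0.9836, 0.1370, -0.1175] o=[-0.3103, 0.0333, 0.0506] → [-0.0258, 0.0465, -0.1615, 0.9836, 0.1370, -0.1175]
V = J·q̇ = [0.3657, 0.2678, -0.3598, 1.5144, -0.7840, -0.4769]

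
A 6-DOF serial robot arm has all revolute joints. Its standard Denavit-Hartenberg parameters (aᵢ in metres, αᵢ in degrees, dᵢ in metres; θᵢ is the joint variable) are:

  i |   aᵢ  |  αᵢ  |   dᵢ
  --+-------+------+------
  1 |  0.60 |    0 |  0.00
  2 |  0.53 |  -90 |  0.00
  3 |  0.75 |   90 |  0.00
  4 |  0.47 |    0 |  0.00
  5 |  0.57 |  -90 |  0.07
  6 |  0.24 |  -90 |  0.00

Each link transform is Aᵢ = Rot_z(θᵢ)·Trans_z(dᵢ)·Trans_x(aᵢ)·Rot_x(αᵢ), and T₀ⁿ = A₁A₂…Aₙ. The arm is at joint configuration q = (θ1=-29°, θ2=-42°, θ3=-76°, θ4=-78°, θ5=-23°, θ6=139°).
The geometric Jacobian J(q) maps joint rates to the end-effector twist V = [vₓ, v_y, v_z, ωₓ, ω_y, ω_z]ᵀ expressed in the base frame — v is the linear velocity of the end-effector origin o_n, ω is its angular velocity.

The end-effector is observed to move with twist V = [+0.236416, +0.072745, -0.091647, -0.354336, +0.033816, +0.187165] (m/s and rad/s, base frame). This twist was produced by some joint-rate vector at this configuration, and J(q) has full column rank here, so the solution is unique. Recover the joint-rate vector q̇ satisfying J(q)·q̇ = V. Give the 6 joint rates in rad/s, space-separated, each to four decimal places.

0.0800 0.2930 -0.3660 -0.4740 0.5720 -0.2200

o_n = [-0.0097, -1.3231, 0.7294]
J₁: ẑ×o_n = [1.3231, -0.0097, 0.0000], ω = ẑ
J2: z=[0.0000, 0.0000, 1.0000] o=[0.5248, -0.2909, 0.0000] → [1.0322, -0.5345, 0.0000, 0.0000, 0.0000, 1.0000]
J3: z=[0.9455, 0.3256, 0.0000] o=[0.6973, -0.7920, 0.0000] → [0.2375, -0.6896, -0.2720, 0.9455, 0.3256, 0.0000]
J4: z=[-0.3159, 0.9174, 0.2419] o=[0.7564, -0.9636, 0.7277] → [0.0885, -0.1848, 0.8165, -0.3159, 0.9174, 0.2419]
J5: z=[-0.3159, 0.9174, 0.2419] o=[0.3294, -1.1356, 0.8225] → [-0.0401, -0.1115, 0.3704, -0.3159, 0.9174, 0.2419]
J6: z=[-0.1031, -0.2867, 0.9525] o=[-0.2303, -1.2287, 0.7339] → [0.0913, 0.2096, 0.0730, -0.1031, -0.2867, 0.9525]
q̇ = J⁺·V = [0.0800, 0.2930, -0.3660, -0.4740, 0.5720, -0.2200]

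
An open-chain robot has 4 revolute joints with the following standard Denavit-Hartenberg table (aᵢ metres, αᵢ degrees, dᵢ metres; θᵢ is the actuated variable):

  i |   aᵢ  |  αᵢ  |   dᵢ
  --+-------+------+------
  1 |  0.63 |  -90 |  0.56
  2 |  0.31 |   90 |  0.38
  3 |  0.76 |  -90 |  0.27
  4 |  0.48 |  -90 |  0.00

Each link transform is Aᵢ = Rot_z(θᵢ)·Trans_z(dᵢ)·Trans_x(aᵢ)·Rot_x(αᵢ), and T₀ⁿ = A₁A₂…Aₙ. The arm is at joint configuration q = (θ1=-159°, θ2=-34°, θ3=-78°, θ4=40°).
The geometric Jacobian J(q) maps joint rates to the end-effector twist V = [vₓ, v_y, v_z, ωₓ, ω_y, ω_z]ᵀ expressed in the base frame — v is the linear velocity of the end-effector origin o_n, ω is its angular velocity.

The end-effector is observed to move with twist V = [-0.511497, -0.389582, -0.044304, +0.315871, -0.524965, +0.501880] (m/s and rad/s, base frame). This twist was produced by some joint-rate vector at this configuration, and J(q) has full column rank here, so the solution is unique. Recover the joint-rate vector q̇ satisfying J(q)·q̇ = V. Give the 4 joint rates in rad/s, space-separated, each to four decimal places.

0.0130 0.5640 0.4650 0.1890

o_n = [-1.2888, 0.2798, 0.8325]
J₁: ẑ×o_n = [-0.2798, -1.2888, 0.0000], ω = ẑ
J2: z=[0.3584, -0.9336, 0.0000] o=[-0.5882, -0.2258, 0.5600] → [-0.2544, -0.0977, -0.4729, 0.3584, -0.9336, 0.0000]
J3: z=[0.5221, 0.2004, 0.8290] o=[-0.6919, -0.6726, 0.7333] → [-0.7697, -0.5466, 0.6168, 0.5221, 0.2004, 0.8290]
J4: z=[-0.6826, -0.4847, 0.5470] o=[-0.9397, 0.0285, 1.0455] → [-0.0342, -0.3364, -0.3407, -0.6826, -0.4847, 0.5470]
q̇ = J⁺·V = [0.0130, 0.5640, 0.4650, 0.1890]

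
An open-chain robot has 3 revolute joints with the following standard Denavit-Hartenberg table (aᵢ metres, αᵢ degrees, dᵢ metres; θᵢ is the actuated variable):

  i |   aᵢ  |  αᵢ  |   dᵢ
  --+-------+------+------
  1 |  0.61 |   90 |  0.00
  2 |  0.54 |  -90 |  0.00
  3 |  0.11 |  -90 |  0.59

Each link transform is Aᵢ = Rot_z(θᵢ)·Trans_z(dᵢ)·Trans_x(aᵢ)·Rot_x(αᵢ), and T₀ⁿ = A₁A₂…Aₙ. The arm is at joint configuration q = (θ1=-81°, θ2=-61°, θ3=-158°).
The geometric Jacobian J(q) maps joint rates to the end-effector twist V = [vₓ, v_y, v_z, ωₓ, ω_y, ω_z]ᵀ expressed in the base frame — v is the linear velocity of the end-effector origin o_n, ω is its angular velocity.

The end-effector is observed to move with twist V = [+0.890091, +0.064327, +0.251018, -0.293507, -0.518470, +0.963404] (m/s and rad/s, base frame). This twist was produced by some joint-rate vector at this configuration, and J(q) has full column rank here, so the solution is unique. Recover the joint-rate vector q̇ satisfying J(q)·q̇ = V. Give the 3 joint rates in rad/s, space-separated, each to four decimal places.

0.7050 0.3710 0.5330

o_n = [0.1687, -1.3283, -0.0971]
J₁: ẑ×o_n = [1.3283, 0.1687, -0.0000], ω = ẑ
J2: z=[-0.9877, -0.1564, 0.0000] o=[0.0954, -0.6025, 0.0000] → [0.0152, -0.0959, 0.7284, -0.9877, -0.1564, 0.0000]
J3: z=[0.1368, -0.8639, 0.4848] o=[0.1364, -0.8611, -0.4723] → [-0.0976, -0.0357, -0.0360, 0.1368, -0.8639, 0.4848]
q̇ = J⁺·V = [0.7050, 0.3710, 0.5330]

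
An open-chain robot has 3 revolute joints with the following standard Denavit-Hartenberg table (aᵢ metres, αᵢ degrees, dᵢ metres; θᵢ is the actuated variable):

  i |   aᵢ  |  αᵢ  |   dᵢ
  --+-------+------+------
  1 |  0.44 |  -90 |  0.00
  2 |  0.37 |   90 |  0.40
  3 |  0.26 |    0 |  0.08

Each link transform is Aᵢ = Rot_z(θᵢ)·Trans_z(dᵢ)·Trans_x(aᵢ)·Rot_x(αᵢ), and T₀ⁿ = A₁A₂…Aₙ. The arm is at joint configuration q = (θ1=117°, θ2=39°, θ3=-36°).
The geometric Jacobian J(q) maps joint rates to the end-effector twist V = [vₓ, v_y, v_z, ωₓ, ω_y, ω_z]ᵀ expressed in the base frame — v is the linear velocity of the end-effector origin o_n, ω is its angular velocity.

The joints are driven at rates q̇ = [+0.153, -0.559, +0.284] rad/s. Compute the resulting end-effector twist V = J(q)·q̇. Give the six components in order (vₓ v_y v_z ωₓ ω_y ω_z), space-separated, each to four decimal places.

-0.2566 0.0548 0.2529 0.4169 0.4130 0.3737

o_n = [-0.6476, 0.7265, -0.3031]
J₁: ẑ×o_n = [-0.7265, -0.6476, 0.0000], ω = ẑ
J2: z=[-0.8910, -0.4540, 0.0000] o=[-0.1998, 0.3920, 0.0000] → [0.1376, -0.2700, -0.5014, -0.8910, -0.4540, 0.0000]
J3: z=[-0.2857, 0.5607, 0.7771] o=[-0.6867, 0.4667, -0.2328] → [-0.2413, 0.0103, -0.0962, -0.2857, 0.5607, 0.7771]
V = J·q̇ = [-0.2566, 0.0548, 0.2529, 0.4169, 0.4130, 0.3737]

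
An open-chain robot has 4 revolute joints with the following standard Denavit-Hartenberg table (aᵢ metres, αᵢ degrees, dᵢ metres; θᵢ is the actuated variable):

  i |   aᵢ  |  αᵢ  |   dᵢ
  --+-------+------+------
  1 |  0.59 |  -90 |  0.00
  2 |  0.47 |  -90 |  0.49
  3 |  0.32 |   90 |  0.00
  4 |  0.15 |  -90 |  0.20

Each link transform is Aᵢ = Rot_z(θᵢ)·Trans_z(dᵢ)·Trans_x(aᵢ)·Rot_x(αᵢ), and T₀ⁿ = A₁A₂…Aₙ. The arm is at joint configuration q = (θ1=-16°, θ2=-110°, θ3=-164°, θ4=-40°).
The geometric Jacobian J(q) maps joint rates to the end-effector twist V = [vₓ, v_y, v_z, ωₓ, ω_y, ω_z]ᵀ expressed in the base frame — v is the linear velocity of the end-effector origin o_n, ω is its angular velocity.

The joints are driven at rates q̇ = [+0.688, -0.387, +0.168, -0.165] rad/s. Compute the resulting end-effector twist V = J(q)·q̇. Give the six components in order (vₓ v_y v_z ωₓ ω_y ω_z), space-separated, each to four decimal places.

-0.1654 0.4838 -0.0382 0.0738 -0.2588 0.7882

o_n = [0.5962, 0.2635, -0.0360]
J₁: ẑ×o_n = [-0.2635, 0.5962, 0.0000], ω = ẑ
J2: z=[0.2756, 0.9613, 0.0000] o=[0.5671, -0.1626, 0.0000] → [-0.0346, 0.0099, 0.0895, 0.2756, 0.9613, 0.0000]
J3: z=[0.9033, -0.2590, 0.3420] o=[0.5477, 0.3527, 0.4417] → [0.1542, 0.4480, -0.0680, 0.9033, -0.2590, 0.3420]
J4: z=[-0.1743, -0.9500, -0.2590] o=[0.6731, 0.4085, 0.1526] → [0.1416, -0.0130, -0.0478, -0.1743, -0.9500, -0.2590]
V = J·q̇ = [-0.1654, 0.4838, -0.0382, 0.0738, -0.2588, 0.7882]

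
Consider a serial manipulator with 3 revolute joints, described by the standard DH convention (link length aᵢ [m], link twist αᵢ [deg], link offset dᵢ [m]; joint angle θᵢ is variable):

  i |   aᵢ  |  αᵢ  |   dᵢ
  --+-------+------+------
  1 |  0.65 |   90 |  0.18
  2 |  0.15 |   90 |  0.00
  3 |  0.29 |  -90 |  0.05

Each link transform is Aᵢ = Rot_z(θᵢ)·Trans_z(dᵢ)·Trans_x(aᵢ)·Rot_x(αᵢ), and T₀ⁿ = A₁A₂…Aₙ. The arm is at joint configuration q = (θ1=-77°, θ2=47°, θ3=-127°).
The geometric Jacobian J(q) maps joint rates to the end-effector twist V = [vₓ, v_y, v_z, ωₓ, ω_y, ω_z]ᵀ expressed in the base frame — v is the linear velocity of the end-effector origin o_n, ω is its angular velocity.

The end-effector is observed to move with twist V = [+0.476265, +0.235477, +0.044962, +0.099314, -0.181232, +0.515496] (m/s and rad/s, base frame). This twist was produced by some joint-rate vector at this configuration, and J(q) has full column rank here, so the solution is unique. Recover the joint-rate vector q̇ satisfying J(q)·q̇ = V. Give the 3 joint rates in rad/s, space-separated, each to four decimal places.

o_n = [0.3763, -0.6006, 0.1280]
J₁: ẑ×o_n = [0.6006, 0.3763, -0.0000], ω = ẑ
J2: z=[-0.9744, -0.2250, 0.0000] o=[0.1462, -0.6333, 0.1800] → [0.0117, -0.0507, 0.0198, -0.9744, -0.2250, 0.0000]
J3: z=[0.1645, -0.7126, -0.6820] o=[0.1692, -0.7330, 0.2897] → [0.2056, -0.1146, 0.1694, 0.1645, -0.7126, -0.6820]
q̇ = J⁺·V = [0.7010, -0.0560, 0.2720]

0.7010 -0.0560 0.2720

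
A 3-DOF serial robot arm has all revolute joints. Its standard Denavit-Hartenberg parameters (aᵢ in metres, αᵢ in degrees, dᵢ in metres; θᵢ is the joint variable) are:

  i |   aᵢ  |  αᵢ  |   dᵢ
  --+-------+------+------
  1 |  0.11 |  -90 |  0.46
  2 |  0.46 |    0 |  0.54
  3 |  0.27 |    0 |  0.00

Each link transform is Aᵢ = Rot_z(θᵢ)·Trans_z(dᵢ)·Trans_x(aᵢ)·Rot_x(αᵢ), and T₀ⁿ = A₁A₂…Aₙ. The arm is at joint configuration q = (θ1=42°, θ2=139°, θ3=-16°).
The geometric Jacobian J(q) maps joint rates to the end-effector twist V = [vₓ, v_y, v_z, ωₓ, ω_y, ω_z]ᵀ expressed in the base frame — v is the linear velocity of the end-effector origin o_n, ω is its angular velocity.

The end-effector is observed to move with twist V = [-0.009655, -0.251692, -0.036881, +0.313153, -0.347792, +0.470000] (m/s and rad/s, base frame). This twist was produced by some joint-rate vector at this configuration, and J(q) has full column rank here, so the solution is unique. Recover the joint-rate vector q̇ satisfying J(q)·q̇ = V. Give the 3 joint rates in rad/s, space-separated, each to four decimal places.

0.4700 0.0920 -0.5600

o_n = [-0.6469, 0.1442, -0.0682]
J₁: ẑ×o_n = [-0.1442, -0.6469, 0.0000], ω = ẑ
J2: z=[-0.6691, 0.7431, 0.0000] o=[0.0817, 0.0736, 0.4600] → [-0.3926, -0.3535, 0.4942, -0.6691, 0.7431, 0.0000]
J3: z=[-0.6691, 0.7431, 0.0000] o=[-0.5376, 0.2426, 0.1582] → [-0.1683, -0.1515, 0.1471, -0.6691, 0.7431, 0.0000]
q̇ = J⁺·V = [0.4700, 0.0920, -0.5600]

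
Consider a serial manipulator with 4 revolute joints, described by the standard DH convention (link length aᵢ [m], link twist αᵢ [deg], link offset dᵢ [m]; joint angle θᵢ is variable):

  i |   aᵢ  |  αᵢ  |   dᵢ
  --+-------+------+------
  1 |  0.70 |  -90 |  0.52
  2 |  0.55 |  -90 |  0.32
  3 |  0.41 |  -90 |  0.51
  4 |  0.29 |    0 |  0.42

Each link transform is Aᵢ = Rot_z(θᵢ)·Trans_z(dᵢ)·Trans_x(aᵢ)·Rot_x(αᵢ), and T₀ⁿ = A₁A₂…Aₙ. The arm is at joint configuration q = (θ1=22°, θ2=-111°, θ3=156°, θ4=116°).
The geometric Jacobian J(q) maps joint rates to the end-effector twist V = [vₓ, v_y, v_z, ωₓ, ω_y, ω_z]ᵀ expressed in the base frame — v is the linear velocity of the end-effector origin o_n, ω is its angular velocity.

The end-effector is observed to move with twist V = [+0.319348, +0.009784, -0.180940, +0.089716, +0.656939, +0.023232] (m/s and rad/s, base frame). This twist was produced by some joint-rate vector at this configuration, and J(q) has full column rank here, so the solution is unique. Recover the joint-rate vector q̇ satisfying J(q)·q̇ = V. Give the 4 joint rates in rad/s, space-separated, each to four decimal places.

o_n = [0.6042, 0.8790, 0.7221]
J₁: ẑ×o_n = [-0.8790, 0.6042, 0.0000], ω = ẑ
J2: z=[-0.3746, 0.9272, 0.0000] o=[0.6490, 0.2622, 0.5200] → [0.1874, 0.0757, -0.1895, -0.3746, 0.9272, 0.0000]
J3: z=[0.8656, 0.3497, 0.3584] o=[0.3464, 0.4851, 1.0335] → [-0.2501, 0.3619, 0.2508, 0.8656, 0.3497, 0.3584]
J4: z=[-0.2071, 0.9016, -0.3797] o=[0.9748, 0.5591, 0.8666] → [-0.0088, 0.1108, 0.2679, -0.2071, 0.9016, -0.3797]
q̇ = J⁺·V = [-0.2770, 0.9400, 0.4150, -0.3990]

-0.2770 0.9400 0.4150 -0.3990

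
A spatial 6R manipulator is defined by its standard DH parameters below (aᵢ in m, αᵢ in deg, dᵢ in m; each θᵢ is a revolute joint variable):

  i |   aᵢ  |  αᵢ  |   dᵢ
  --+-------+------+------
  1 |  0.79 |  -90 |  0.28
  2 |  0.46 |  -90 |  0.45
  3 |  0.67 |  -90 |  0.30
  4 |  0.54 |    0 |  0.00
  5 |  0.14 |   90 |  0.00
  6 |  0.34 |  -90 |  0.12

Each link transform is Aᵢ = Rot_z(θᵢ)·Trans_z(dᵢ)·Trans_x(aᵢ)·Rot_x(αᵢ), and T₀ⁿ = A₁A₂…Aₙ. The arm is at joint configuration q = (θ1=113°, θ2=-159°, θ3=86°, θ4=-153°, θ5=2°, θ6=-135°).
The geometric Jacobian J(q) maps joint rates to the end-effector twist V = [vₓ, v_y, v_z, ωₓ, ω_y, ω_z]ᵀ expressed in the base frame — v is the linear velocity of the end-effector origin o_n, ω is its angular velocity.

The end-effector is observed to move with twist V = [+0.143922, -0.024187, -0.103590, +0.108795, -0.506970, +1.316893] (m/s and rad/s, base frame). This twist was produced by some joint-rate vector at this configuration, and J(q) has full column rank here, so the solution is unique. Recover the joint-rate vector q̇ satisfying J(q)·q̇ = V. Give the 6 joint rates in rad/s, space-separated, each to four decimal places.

0.4540 -0.0930 0.8680 -0.1540 -0.6420 0.2800

o_n = [-0.3317, 0.1446, 0.9018]
J₁: ẑ×o_n = [-0.1446, -0.3317, 0.0000], ω = ẑ
J2: z=[-0.9205, -0.3907, 0.0000] o=[-0.3087, 0.7272, 0.2800] → [-0.2429, 0.5723, 0.5273, -0.9205, -0.3907, 0.0000]
J3: z=[-0.1400, 0.3299, 0.9336] o=[-0.5551, 0.1561, 0.4448] → [0.1614, 0.2726, -0.0721, -0.1400, 0.3299, 0.9336]
J4: z=[-0.2997, 0.8845, -0.3575] o=[0.0352, 0.4760, 0.7417] → [0.0231, 0.1791, 0.4238, -0.2997, 0.8845, -0.3575]
J5: z=[-0.2997, 0.8845, -0.3575] o=[-0.4532, 0.3982, 0.9585] → [-0.1408, -0.0605, -0.0315, -0.2997, 0.8845, -0.3575]
J6: z=[-0.3350, -0.4484, -0.8286] o=[-0.5783, 0.3802, 1.0188] → [-0.1427, -0.2436, 0.1895, -0.3350, -0.4484, -0.8286]
q̇ = J⁺·V = [0.4540, -0.0930, 0.8680, -0.1540, -0.6420, 0.2800]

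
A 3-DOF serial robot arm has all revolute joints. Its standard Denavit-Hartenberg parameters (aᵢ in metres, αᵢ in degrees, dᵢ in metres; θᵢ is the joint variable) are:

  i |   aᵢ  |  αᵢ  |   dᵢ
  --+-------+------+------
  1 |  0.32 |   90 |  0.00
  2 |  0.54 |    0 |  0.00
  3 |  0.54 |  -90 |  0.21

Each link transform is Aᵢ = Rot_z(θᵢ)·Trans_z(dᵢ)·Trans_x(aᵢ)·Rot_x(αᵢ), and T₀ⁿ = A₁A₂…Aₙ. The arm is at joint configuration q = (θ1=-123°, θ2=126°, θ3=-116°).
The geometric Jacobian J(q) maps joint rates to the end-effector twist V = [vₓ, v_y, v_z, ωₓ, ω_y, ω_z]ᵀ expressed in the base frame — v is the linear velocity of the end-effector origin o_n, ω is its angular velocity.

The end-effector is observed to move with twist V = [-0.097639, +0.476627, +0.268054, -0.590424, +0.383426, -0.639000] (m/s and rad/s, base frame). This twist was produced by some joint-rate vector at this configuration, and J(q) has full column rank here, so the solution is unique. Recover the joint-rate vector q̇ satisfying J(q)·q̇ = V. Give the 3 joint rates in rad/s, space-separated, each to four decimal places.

-0.6390 0.3350 0.3690

o_n = [-0.4672, -0.3338, 0.5306]
J₁: ẑ×o_n = [0.3338, -0.4672, 0.0000], ω = ẑ
J2: z=[-0.8387, 0.5446, 0.0000] o=[-0.1743, -0.2684, 0.0000] → [0.2890, 0.4450, 0.2144, -0.8387, 0.5446, 0.0000]
J3: z=[-0.8387, 0.5446, 0.0000] o=[-0.0014, -0.0022, 0.4369] → [0.0511, 0.0786, 0.5318, -0.8387, 0.5446, 0.0000]
q̇ = J⁺·V = [-0.6390, 0.3350, 0.3690]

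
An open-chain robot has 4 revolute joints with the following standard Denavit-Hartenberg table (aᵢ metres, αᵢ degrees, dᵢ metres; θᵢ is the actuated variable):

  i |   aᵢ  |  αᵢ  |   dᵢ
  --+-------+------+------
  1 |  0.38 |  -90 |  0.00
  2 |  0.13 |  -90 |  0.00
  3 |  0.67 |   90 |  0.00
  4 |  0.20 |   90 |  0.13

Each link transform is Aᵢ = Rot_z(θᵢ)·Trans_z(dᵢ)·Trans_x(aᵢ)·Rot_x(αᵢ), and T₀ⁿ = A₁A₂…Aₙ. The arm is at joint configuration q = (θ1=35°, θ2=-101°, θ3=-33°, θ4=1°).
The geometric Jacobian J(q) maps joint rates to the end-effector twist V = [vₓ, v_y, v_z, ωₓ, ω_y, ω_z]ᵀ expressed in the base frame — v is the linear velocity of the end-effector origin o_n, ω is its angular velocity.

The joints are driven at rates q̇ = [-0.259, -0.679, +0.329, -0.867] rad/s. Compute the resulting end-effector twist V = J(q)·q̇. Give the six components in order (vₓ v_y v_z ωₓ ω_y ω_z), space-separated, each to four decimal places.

o_n = [-0.1435, 0.6110, 0.7750]
J₁: ẑ×o_n = [-0.6110, -0.1435, 0.0000], ω = ẑ
J2: z=[-0.5736, 0.8192, 0.0000] o=[0.3113, 0.2180, 0.0000] → [0.6348, 0.4445, 0.1471, -0.5736, 0.8192, 0.0000]
J3: z=[0.8041, 0.5630, 0.1908] o=[0.2910, 0.2037, 0.1276] → [0.2868, -0.6035, 0.5721, 0.8041, 0.5630, 0.1908]
J4: z=[-0.3959, 0.7466, -0.5346] o=[-0.0062, 0.4411, 0.6792] → [0.1623, 0.1114, 0.0353, -0.3959, 0.7466, -0.5346]
V = J·q̇ = [-0.3192, -0.5597, 0.0578, 0.9973, -1.0183, 0.2673]

-0.3192 -0.5597 0.0578 0.9973 -1.0183 0.2673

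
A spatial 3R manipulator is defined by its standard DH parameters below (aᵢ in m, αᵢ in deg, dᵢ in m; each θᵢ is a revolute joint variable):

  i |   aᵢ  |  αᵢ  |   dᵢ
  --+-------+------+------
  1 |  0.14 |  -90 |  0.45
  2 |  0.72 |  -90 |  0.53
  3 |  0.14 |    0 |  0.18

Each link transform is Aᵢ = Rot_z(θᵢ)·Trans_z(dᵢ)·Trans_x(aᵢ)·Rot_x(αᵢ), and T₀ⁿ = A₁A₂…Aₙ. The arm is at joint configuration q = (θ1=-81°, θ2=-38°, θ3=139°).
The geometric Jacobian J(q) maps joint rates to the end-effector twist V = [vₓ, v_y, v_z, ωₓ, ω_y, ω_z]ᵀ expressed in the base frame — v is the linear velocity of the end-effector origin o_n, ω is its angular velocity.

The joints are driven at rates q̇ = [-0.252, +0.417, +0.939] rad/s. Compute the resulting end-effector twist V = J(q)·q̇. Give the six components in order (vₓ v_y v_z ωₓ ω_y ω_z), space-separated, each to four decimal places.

o_n = [0.5477, -0.6573, 0.6864]
J₁: ẑ×o_n = [0.6573, 0.5477, -0.0000], ω = ẑ
J2: z=[0.9877, 0.1564, 0.0000] o=[0.0219, -0.1383, 0.4500] → [0.0370, -0.2335, -0.5949, 0.9877, 0.1564, 0.0000]
J3: z=[0.0963, -0.6081, -0.7880] o=[0.6341, -0.6157, 0.8933] → [0.0930, 0.0880, -0.0565, 0.0963, -0.6081, -0.7880]
V = J·q̇ = [-0.0629, -0.1527, -0.3012, 0.5023, -0.5058, -0.9919]

-0.0629 -0.1527 -0.3012 0.5023 -0.5058 -0.9919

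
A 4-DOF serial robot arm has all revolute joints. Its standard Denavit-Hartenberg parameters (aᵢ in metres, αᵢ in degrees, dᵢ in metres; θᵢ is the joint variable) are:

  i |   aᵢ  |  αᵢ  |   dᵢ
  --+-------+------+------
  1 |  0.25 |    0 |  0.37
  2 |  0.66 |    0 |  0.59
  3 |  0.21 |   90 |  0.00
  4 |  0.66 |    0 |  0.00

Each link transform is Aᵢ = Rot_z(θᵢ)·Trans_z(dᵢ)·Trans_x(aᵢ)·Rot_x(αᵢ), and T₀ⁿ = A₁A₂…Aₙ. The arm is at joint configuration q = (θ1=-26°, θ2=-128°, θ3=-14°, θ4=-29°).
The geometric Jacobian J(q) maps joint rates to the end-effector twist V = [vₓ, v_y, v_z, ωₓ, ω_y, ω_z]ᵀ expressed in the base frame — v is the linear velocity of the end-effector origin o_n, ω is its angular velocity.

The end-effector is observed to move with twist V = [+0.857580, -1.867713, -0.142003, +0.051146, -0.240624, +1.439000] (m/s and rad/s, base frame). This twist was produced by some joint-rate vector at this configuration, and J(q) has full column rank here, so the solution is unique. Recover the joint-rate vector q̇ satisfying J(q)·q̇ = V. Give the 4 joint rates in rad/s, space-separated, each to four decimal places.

0.7600 0.8360 -0.1570 -0.2460

o_n = [-1.1386, -0.5626, 0.6400]
J₁: ẑ×o_n = [0.5626, -1.1386, 0.0000], ω = ẑ
J2: z=[0.0000, 0.0000, 1.0000] o=[0.2247, -0.1096, 0.3700] → [0.4530, -1.3632, 0.0000, 0.0000, 0.0000, 1.0000]
J3: z=[0.0000, 0.0000, 1.0000] o=[-0.3685, -0.3989, 0.9600] → [0.1637, -0.7700, 0.0000, 0.0000, 0.0000, 1.0000]
J4: z=[-0.2079, 0.9781, 0.0000] o=[-0.5739, -0.4426, 0.9600] → [-0.3130, -0.0665, 0.5772, -0.2079, 0.9781, 0.0000]
q̇ = J⁺·V = [0.7600, 0.8360, -0.1570, -0.2460]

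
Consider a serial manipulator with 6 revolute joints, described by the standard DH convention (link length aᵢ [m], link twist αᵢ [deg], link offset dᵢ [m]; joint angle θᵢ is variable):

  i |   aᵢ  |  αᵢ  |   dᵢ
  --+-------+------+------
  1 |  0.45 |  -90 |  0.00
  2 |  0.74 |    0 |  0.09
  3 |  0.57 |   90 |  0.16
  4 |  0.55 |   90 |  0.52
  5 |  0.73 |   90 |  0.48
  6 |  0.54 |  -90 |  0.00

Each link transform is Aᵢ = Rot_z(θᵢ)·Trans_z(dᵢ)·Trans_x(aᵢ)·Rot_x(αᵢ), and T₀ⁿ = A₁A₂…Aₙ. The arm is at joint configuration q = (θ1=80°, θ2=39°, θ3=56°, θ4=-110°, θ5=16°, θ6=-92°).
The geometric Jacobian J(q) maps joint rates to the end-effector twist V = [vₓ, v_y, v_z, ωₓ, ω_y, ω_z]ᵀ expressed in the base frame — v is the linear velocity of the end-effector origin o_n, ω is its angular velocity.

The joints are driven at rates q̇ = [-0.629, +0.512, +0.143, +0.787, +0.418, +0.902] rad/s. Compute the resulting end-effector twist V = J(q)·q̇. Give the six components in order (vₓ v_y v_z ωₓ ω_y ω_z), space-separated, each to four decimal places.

1.5995 -0.9418 -1.5958 -0.5624 0.0605 -0.1460

o_n = [1.2143, 1.5330, -0.7315]
J₁: ẑ×o_n = [-1.5330, 1.2143, 0.0000], ω = ẑ
J2: z=[-0.9848, 0.1736, 0.0000] o=[0.0781, 0.4432, 0.0000] → [-0.1270, -0.7204, -1.2706, -0.9848, 0.1736, 0.0000]
J3: z=[-0.9848, 0.1736, 0.0000] o=[0.0894, 1.0251, -0.4657] → [-0.0462, -0.2617, -0.6955, -0.9848, 0.1736, 0.0000]
J4: z=[0.1730, 0.9811, -0.0872] o=[-0.0768, 1.0040, -1.0335] → [0.3424, -0.1648, -1.1751, 0.1730, 0.9811, -0.0872]
J5: z=[-0.3226, 0.1400, 0.9361] o=[0.5250, 1.4406, -0.8915] → [-0.0642, 0.6969, -0.1264, -0.3226, 0.1400, 0.9361]
J6: z=[0.0902, -0.9799, 0.1777] o=[1.0579, 1.6113, -0.2206] → [0.5146, 0.0739, 0.1461, 0.0902, -0.9799, 0.1777]
V = J·q̇ = [1.5995, -0.9418, -1.5958, -0.5624, 0.0605, -0.1460]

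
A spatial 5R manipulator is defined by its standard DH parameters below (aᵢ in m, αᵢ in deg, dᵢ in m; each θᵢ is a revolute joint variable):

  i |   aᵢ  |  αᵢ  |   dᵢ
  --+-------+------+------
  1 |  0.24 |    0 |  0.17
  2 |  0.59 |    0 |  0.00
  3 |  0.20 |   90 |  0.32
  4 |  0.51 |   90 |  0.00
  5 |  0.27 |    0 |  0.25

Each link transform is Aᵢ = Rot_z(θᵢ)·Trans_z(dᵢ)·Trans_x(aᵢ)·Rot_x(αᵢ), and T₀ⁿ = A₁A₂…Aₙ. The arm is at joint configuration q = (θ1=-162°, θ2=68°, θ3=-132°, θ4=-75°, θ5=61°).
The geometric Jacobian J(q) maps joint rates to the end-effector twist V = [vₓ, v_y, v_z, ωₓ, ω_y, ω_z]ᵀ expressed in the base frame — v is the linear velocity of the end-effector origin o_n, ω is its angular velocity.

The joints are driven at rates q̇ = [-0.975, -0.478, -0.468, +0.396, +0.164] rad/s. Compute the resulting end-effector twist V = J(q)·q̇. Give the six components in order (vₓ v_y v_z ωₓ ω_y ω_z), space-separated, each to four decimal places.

-0.6062 0.3245 0.0075 0.3949 0.1611 -1.9634

o_n = [-0.1860, -0.4092, -0.1938]
J₁: ẑ×o_n = [0.4092, -0.1860, 0.0000], ω = ẑ
J2: z=[0.0000, 0.0000, 1.0000] o=[-0.2283, -0.0742, 0.1700] → [0.3350, 0.0423, -0.0000, 0.0000, 0.0000, 1.0000]
J3: z=[0.0000, 0.0000, 1.0000] o=[-0.2694, -0.6627, 0.1700] → [-0.2535, 0.0835, 0.0000, 0.0000, 0.0000, 1.0000]
J4: z=[0.7193, 0.6947, 0.0000] o=[-0.4083, -0.5189, 0.4900] → [-0.4750, 0.4919, -0.0756, 0.7193, 0.6947, 0.0000]
J5: z=[0.6710, -0.6948, -0.2588] o=[-0.5000, -0.4239, -0.0026] → [0.1366, 0.0470, 0.2281, 0.6710, -0.6948, -0.2588]
V = J·q̇ = [-0.6062, 0.3245, 0.0075, 0.3949, 0.1611, -1.9634]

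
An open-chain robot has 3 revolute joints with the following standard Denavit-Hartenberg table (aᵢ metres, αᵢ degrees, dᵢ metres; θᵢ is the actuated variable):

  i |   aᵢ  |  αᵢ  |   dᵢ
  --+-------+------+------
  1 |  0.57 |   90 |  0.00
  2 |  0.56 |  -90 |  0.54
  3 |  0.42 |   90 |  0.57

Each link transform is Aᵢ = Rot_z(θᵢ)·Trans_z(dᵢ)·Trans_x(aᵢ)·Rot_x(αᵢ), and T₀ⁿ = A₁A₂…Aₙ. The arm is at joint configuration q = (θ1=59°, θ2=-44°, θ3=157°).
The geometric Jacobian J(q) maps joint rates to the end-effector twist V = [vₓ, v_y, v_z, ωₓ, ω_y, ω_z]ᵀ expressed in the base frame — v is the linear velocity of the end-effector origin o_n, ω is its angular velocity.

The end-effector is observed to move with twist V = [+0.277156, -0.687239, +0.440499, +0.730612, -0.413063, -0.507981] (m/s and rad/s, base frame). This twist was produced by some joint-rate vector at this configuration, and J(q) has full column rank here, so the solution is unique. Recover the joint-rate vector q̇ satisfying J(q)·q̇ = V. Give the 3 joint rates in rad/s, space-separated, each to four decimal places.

-0.5310 0.8390 0.0320

o_n = [0.8839, 0.7413, 0.2896]
J₁: ẑ×o_n = [-0.7413, 0.8839, 0.0000], ω = ẑ
J2: z=[0.8572, -0.5150, 0.0000] o=[0.2936, 0.4886, 0.0000] → [-0.1491, -0.2482, 0.5207, 0.8572, -0.5150, 0.0000]
J3: z=[0.3578, 0.5954, 0.7193] o=[0.9639, 0.5558, -0.3890] → [0.2706, -0.3003, 0.1140, 0.3578, 0.5954, 0.7193]
q̇ = J⁺·V = [-0.5310, 0.8390, 0.0320]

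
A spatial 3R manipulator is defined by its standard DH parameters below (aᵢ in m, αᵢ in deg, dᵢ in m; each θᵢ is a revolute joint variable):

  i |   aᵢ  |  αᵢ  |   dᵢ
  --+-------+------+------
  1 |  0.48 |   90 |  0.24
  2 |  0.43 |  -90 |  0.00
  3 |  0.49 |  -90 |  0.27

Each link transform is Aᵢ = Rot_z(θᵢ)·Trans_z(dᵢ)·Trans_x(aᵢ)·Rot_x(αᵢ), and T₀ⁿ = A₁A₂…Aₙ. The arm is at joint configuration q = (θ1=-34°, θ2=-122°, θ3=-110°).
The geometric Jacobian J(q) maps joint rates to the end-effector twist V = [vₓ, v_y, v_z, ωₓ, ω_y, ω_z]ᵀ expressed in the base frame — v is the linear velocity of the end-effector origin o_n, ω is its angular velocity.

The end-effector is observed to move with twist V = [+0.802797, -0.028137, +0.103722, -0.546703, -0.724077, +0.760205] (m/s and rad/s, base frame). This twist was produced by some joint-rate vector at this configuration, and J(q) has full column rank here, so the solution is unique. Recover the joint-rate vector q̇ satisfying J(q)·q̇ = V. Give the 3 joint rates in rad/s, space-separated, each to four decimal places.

o_n = [0.2150, -0.7004, -0.1256]
J₁: ẑ×o_n = [0.7004, 0.2150, -0.0000], ω = ẑ
J2: z=[-0.5592, -0.8290, 0.0000] o=[0.3979, -0.2684, 0.2400] → [0.3031, -0.2044, 0.0899, -0.5592, -0.8290, 0.0000]
J3: z=[0.7031, -0.4742, -0.5299] o=[0.2090, -0.1410, -0.1247] → [-0.2960, -0.0025, -0.3905, 0.7031, -0.4742, -0.5299]
q̇ = J⁺·V = [0.7300, 0.9060, -0.0570]

0.7300 0.9060 -0.0570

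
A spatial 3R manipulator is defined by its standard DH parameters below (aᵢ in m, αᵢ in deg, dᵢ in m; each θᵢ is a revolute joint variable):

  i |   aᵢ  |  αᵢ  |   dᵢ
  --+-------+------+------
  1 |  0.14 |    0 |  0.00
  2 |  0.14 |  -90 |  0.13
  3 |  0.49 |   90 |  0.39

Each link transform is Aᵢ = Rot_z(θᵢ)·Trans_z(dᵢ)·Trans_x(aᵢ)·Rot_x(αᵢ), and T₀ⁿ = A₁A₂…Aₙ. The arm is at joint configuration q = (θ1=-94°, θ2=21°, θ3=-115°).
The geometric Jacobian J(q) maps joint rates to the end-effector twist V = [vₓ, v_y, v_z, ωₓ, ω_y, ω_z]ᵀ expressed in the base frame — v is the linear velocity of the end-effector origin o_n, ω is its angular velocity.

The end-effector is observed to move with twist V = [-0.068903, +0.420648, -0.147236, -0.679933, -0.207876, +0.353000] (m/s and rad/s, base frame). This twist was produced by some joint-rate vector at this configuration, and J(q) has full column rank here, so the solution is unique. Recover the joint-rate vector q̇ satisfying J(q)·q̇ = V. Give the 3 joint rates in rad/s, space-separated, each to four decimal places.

o_n = [0.3436, 0.0385, 0.5741]
J₁: ẑ×o_n = [-0.0385, 0.3436, 0.0000], ω = ẑ
J2: z=[0.0000, 0.0000, 1.0000] o=[-0.0098, -0.1397, 0.0000] → [-0.1782, 0.3533, 0.0000, 0.0000, 0.0000, 1.0000]
J3: z=[0.9563, 0.2924, 0.0000] o=[0.0312, -0.2735, 0.1300] → [0.1298, -0.4247, 0.2071, 0.9563, 0.2924, 0.0000]
q̇ = J⁺·V = [0.6180, -0.2650, -0.7110]

0.6180 -0.2650 -0.7110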